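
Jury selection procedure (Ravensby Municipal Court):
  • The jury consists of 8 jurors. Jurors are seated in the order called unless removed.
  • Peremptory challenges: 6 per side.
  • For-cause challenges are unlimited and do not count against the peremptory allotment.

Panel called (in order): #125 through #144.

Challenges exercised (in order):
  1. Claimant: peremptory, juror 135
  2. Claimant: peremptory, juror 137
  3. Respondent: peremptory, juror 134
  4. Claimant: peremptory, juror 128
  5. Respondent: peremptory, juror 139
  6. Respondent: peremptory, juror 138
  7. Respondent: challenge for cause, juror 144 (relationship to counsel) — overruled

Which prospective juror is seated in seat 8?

133

Removed: #128, #134, #135, #137, #138, #139. (#144 stays — for-cause denied.)
Seating in order: seats 1–8 → #125, #126, #127, #129, #130, #131, #132, #133.
So seat 8 is #133.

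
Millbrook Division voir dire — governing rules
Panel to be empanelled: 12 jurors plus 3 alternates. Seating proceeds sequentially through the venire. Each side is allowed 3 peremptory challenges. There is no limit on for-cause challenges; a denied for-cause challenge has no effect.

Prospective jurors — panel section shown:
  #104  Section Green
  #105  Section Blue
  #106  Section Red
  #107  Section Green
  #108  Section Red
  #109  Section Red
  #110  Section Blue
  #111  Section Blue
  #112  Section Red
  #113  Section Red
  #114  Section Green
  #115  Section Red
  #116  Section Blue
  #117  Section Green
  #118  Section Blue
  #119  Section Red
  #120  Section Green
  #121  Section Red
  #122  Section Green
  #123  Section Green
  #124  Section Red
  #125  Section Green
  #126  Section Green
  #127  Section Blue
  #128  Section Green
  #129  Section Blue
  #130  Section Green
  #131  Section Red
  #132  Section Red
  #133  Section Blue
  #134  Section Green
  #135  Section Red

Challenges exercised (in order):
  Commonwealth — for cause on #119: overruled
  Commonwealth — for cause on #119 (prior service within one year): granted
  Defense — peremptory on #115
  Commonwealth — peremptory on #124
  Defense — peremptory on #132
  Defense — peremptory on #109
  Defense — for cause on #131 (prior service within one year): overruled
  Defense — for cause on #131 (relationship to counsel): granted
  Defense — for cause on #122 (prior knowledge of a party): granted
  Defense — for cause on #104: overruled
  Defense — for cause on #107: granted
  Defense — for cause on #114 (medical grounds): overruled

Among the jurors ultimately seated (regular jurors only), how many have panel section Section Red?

Removed: #107, #109, #115, #119, #122, #124, #131, #132.
Seated jurors 1–12: #104, #105, #106, #108, #110, #111, #112, #113, #114, #116, #117, #118 (alternates #120, #121, #123 not counted).
Of those, in Section Red: #106, #108, #112, #113 → 4.

4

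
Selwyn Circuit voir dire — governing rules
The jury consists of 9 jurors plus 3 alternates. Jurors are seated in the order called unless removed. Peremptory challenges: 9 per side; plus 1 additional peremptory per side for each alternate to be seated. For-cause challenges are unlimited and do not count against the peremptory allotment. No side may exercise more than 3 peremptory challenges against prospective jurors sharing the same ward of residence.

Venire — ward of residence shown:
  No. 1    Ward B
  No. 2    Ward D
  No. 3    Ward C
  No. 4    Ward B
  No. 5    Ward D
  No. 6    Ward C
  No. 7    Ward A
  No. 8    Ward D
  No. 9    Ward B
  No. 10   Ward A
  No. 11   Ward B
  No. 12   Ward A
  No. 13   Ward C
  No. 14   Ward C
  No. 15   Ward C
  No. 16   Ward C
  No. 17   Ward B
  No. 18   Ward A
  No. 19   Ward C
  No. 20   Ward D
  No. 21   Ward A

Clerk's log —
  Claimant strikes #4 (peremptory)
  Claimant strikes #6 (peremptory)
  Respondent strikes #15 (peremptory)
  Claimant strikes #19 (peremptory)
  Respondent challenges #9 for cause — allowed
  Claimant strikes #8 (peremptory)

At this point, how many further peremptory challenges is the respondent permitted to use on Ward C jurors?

Respondent peremptories so far: #15 — 1 of 12 used, 11 left overall.
Against Ward C: #15 — 1 used; per-ward cap 3 leaves 2.
Binding limit: min(11, 2) = 2.

2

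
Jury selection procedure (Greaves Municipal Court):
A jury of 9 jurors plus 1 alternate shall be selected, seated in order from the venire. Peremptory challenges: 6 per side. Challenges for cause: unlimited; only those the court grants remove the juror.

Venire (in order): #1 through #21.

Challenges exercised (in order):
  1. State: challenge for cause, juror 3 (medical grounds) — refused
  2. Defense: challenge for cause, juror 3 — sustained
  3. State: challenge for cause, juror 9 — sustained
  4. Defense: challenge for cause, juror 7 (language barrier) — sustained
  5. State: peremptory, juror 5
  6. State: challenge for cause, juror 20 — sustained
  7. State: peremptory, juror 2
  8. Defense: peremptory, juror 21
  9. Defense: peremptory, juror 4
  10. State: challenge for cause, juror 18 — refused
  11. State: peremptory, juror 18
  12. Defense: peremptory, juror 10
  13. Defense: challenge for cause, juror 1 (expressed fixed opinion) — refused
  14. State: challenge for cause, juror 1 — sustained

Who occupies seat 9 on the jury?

17

Removed: #1, #2, #3, #4, #5, #7, #9, #10, #18, #20, #21.
Filling seats in venire order through position 9: #6, #8, #11, #12, #13, #14, #15, #16, #17.
So seat 9 is #17.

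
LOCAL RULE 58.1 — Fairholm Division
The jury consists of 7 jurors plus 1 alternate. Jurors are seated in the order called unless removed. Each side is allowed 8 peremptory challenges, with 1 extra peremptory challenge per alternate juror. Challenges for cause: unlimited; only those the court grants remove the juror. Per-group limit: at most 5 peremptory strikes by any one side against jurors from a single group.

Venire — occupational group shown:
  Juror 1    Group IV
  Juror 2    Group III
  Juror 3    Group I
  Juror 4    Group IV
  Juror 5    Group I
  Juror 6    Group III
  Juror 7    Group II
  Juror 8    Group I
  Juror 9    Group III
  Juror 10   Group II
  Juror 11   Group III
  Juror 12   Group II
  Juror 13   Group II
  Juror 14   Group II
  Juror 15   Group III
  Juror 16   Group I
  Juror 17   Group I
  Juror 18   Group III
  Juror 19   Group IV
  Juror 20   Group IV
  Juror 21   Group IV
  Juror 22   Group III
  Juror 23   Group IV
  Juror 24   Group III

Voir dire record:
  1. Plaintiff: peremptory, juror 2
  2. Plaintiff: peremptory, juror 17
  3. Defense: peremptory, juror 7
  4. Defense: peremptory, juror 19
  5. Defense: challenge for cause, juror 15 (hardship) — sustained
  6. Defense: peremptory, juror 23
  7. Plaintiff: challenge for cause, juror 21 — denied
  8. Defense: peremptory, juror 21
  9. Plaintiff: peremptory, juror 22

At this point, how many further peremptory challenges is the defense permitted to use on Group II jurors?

4

Defense peremptories so far: #7, #19, #23, #21 — 4 of 9 used, 5 left overall.
Against Group II: #7 — 1 used; per-group cap 5 leaves 4.
Binding limit: min(5, 4) = 4.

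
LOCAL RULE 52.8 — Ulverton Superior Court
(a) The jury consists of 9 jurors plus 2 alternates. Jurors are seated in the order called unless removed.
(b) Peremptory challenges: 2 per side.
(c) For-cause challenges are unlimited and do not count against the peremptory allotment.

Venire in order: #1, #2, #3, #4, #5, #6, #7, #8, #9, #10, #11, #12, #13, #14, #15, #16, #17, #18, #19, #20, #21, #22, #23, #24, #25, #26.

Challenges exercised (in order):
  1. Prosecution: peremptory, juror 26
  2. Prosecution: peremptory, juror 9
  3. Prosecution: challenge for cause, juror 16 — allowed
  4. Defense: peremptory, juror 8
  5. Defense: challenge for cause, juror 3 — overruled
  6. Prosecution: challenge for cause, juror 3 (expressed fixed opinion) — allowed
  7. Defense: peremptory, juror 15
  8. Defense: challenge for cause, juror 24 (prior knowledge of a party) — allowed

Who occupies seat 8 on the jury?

Removed: #3, #8, #9, #15, #16, #24, #26.
Seating in order: seats 1–9 → #1, #2, #4, #5, #6, #7, #10, #11, #12; alternates → #13, #14.
So seat 8 is #11.

11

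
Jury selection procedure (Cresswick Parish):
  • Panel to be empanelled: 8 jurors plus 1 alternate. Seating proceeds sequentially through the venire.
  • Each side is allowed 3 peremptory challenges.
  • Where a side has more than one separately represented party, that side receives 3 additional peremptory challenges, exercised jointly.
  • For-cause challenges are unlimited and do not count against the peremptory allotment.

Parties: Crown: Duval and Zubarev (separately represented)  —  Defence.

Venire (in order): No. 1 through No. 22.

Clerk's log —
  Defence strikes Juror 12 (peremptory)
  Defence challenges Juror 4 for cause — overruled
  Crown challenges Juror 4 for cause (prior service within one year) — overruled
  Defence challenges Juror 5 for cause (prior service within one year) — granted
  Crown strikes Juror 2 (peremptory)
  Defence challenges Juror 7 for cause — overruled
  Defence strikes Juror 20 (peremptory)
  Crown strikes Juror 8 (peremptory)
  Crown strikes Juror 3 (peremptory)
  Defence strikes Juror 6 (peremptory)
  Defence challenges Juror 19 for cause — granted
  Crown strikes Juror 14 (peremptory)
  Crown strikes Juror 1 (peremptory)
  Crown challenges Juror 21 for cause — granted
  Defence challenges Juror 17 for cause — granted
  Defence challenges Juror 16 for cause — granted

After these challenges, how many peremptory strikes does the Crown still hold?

1

Crown allotment: 3 base + 3 multi-party = 6.
Crown peremptories used: #2, #8, #3, #14, #1 — 5 (for-cause on #4, #21 don't count).
Remaining: 6 − 5 = 1.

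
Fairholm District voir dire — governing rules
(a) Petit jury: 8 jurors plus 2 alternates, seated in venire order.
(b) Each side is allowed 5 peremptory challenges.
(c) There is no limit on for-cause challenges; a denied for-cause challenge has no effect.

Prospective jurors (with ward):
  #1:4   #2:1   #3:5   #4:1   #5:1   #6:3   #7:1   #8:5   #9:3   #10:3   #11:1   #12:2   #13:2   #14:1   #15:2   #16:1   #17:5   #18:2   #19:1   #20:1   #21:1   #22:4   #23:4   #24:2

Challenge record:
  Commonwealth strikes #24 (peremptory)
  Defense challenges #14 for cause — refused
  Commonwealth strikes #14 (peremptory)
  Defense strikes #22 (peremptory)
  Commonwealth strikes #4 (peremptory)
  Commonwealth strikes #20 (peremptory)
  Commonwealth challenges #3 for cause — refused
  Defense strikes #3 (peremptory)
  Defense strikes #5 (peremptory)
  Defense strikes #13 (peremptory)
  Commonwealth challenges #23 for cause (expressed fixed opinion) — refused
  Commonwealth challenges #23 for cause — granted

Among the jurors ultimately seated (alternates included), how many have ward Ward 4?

Removed: #3, #4, #5, #13, #14, #20, #22, #23, #24.
Seated (10 incl. alternates): #1, #2, #6, #7, #8, #9, #10, #11, #12, #15.
Of those, in Ward 4: #1 → 1.

1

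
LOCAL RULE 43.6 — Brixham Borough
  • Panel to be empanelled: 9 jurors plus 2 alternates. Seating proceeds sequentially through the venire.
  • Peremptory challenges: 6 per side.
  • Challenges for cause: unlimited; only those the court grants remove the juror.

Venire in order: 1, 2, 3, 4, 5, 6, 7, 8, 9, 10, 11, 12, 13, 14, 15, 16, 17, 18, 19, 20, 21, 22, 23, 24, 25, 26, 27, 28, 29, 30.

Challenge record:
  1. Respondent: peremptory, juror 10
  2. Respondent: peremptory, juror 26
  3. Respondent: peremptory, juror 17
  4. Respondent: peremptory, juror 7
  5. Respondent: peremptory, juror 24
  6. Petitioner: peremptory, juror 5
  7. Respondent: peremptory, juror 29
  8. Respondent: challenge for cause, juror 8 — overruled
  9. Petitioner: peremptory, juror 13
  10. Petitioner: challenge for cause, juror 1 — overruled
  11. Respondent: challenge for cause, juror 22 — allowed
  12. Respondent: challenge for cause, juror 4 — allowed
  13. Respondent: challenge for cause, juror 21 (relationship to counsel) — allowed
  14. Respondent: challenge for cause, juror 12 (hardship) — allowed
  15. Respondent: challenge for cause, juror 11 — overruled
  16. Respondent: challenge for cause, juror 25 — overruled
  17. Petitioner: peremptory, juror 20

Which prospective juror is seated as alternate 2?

Removed: #4, #5, #7, #10, #12, #13, #17, #20, #21, #22, #24, #26, #29. (#1, #8, #11, #25 stay — for-cause denied.)
Seating in order: seats 1–9 → #1, #2, #3, #6, #8, #9, #11, #14, #15; alternates → #16, #18.
So alternate 2 is #18.

18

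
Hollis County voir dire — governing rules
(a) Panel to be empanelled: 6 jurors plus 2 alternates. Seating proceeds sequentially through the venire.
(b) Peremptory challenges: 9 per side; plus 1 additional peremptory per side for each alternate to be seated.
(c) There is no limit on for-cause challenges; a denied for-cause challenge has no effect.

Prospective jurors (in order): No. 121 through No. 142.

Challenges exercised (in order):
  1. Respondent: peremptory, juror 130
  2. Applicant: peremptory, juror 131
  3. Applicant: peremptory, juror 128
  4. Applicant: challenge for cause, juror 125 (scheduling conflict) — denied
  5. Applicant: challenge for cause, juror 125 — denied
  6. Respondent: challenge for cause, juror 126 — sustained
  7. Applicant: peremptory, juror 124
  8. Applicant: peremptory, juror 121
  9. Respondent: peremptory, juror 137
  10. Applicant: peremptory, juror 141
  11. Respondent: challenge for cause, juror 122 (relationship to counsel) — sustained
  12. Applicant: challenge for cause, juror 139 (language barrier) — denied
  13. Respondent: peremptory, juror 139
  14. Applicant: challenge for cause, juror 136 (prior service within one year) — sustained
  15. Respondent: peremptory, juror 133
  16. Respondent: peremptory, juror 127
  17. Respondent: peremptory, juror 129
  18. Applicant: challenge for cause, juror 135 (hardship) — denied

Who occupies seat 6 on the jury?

138

Removed: #121, #122, #124, #126, #127, #128, #129, #130, #131, #133, #136, #137, #139, #141. (#125, #135 stay — for-cause denied.)
Seating in order: seats 1–6 → #123, #125, #132, #134, #135, #138; alternates → #140, #142.
So seat 6 is #138.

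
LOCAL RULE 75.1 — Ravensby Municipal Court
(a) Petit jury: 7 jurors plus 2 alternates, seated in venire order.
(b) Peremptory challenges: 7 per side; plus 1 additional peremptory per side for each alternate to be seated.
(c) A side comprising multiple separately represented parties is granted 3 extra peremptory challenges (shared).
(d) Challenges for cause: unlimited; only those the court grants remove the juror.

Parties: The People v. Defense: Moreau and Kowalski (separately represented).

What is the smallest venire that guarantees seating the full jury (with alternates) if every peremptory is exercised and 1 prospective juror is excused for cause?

31

Seats to fill: 7 + 2 alternates = 9.
Peremptories — The People: 7 + 1×2 = 9; Defense: 7 + 1×2 + 3 = 12; total 21.
For-cause removals: 1.
Minimum venire: 9 + 21 + 1 = 31.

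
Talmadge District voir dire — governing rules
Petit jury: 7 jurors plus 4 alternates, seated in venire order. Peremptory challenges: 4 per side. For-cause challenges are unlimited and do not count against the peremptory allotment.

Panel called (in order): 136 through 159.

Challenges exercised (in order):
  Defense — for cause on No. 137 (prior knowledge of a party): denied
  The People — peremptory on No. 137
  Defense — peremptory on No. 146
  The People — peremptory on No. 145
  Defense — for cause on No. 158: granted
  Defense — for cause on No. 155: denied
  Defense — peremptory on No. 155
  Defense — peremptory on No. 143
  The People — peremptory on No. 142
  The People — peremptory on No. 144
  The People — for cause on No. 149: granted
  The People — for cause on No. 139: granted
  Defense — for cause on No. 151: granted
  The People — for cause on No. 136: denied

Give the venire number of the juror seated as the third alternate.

Removed: #137, #139, #142, #143, #144, #145, #146, #149, #151, #155, #158. (#136 stays — for-cause denied.)
Seating in order: seats 1–7 → #136, #138, #140, #141, #147, #148, #150; alternates → #152, #153, #154, #156.
So alternate 3 is #154.

154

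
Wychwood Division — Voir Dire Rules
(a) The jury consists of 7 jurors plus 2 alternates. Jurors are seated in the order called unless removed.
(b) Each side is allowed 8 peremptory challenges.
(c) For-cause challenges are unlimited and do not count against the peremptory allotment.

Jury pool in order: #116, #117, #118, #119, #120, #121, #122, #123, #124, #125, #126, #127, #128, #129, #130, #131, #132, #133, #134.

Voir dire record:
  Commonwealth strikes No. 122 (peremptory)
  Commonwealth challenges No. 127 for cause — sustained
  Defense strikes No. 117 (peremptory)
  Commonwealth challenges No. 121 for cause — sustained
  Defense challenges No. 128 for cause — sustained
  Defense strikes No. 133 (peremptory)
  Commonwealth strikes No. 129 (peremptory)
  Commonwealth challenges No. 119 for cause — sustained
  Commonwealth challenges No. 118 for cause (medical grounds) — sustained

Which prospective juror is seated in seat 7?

130

Removed: #117, #118, #119, #121, #122, #127, #128, #129, #133.
Seating in order: seats 1–7 → #116, #120, #123, #124, #125, #126, #130; alternates → #131, #132.
So seat 7 is #130.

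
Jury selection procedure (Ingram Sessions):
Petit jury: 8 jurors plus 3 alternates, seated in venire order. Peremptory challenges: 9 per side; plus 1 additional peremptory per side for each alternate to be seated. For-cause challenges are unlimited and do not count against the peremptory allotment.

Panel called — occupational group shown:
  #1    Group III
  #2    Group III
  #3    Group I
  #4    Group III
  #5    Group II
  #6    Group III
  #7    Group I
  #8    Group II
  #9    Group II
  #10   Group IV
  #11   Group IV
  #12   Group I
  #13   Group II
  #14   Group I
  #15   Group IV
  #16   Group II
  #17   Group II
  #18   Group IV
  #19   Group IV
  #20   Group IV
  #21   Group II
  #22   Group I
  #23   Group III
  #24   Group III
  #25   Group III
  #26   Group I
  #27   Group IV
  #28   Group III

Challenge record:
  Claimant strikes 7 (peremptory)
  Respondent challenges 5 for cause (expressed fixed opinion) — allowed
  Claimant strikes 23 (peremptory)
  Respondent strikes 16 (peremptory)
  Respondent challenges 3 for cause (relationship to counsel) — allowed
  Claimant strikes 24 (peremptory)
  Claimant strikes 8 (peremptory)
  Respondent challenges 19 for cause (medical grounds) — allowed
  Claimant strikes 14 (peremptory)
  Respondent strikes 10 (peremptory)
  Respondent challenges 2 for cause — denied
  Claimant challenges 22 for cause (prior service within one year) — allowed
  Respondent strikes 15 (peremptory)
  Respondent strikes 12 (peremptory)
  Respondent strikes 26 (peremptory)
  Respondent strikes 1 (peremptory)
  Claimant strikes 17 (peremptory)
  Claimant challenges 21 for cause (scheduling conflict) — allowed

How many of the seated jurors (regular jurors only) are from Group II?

Removed: #1, #3, #5, #7, #8, #10, #12, #14, #15, #16, #17, #19, #21, #22, #23, #24, #26.
Seated jurors 1–8: #2, #4, #6, #9, #11, #13, #18, #20 (alternates #25, #27, #28 not counted).
Of those, in Group II: #9, #13 → 2.

2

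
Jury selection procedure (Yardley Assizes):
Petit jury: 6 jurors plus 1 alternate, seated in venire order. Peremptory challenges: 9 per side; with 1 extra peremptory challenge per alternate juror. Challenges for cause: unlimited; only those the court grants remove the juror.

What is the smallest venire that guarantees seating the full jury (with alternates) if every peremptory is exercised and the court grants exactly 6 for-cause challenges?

33

Seats to fill: 6 + 1 alternates = 7.
Peremptories: 9 + 1×1 = 10 per side × 2 sides = 20.
For-cause removals: 6.
Minimum venire: 7 + 20 + 6 = 33.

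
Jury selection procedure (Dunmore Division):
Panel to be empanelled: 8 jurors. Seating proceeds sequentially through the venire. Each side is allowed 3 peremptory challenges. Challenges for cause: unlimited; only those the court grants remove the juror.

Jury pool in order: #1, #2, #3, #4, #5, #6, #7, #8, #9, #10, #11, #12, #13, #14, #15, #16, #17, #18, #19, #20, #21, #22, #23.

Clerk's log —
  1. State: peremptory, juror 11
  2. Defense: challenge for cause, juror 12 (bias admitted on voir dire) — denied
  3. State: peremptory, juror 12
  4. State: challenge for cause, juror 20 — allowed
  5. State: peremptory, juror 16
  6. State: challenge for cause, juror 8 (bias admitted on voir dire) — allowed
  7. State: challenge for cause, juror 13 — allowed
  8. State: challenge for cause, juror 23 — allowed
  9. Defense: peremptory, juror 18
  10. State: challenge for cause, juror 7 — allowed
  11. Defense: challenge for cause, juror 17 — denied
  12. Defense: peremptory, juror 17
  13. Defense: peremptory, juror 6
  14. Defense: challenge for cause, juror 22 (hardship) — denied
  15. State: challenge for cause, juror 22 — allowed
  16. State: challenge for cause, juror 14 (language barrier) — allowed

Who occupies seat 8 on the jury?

Removed: #6, #7, #8, #11, #12, #13, #14, #16, #17, #18, #20, #22, #23.
Seating in order: seats 1–8 → #1, #2, #3, #4, #5, #9, #10, #15.
So seat 8 is #15.

15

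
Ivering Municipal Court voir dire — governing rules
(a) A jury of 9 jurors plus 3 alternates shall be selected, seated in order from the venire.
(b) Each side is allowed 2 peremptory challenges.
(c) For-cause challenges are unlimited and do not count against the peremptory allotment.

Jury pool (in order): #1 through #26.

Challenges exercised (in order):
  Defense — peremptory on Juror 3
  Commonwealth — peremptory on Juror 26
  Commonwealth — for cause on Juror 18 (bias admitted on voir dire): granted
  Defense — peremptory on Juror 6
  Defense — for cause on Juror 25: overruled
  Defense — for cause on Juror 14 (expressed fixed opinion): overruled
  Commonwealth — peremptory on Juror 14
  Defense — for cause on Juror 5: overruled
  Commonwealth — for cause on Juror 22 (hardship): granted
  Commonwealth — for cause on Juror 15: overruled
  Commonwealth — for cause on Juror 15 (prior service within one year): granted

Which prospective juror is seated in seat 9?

11

Removed: #3, #6, #14, #15, #18, #22, #26. (#5, #25 stay — for-cause denied.)
Seating in order: seats 1–9 → #1, #2, #4, #5, #7, #8, #9, #10, #11; alternates → #12, #13, #16.
So seat 9 is #11.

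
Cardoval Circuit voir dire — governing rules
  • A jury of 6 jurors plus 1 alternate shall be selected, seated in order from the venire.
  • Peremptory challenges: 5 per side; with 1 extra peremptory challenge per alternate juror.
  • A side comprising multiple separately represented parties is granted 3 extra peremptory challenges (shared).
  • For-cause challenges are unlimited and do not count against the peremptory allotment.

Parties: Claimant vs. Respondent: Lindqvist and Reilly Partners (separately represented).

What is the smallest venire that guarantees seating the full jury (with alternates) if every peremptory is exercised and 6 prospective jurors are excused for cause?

28

Seats to fill: 6 + 1 alternates = 7.
Peremptories — Claimant: 5 + 1×1 = 6; Respondent: 5 + 1×1 + 3 = 9; total 15.
For-cause removals: 6.
Minimum venire: 7 + 15 + 6 = 28.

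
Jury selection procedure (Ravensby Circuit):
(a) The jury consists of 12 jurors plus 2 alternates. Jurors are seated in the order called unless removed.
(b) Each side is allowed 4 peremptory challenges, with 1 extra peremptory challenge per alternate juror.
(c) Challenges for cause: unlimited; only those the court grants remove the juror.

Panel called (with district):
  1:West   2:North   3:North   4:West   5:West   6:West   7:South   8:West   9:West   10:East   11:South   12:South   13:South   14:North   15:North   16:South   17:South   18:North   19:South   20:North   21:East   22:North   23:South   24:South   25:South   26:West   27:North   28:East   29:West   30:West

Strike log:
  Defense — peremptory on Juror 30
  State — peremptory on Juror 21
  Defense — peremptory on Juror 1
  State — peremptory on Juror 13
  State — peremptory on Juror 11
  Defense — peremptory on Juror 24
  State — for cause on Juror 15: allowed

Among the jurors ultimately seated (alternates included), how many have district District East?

1

Removed: #1, #11, #13, #15, #21, #24, #30.
Seated (14 incl. alternates): #2, #3, #4, #5, #6, #7, #8, #9, #10, #12, #14, #16, #17, #18.
Of those, in District East: #10 → 1.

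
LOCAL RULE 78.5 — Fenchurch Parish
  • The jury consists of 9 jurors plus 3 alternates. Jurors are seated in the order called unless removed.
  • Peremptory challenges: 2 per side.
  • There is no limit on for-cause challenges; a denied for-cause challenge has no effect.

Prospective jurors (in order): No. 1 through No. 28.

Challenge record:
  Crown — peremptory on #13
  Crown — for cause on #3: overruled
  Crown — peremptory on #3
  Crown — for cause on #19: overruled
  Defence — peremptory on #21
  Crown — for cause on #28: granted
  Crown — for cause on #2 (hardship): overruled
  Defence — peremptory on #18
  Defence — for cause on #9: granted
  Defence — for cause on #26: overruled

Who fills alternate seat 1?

Removed: #3, #9, #13, #18, #21, #28. (#2, #19, #26 stay — for-cause denied.)
Seating in order: seats 1–9 → #1, #2, #4, #5, #6, #7, #8, #10, #11; alternates → #12, #14, #15.
So alternate 1 is #12.

12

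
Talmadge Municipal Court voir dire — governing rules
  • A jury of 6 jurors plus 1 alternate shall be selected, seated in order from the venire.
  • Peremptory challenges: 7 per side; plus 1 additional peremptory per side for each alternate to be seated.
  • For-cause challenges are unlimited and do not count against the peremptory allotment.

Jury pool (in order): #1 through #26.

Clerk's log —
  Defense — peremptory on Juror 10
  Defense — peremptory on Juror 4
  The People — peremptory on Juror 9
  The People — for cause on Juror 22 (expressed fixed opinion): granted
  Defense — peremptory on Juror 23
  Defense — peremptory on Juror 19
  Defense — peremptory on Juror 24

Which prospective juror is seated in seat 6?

7

Removed: #4, #9, #10, #19, #22, #23, #24.
Seating in order: seats 1–6 → #1, #2, #3, #5, #6, #7; alternates → #8.
So seat 6 is #7.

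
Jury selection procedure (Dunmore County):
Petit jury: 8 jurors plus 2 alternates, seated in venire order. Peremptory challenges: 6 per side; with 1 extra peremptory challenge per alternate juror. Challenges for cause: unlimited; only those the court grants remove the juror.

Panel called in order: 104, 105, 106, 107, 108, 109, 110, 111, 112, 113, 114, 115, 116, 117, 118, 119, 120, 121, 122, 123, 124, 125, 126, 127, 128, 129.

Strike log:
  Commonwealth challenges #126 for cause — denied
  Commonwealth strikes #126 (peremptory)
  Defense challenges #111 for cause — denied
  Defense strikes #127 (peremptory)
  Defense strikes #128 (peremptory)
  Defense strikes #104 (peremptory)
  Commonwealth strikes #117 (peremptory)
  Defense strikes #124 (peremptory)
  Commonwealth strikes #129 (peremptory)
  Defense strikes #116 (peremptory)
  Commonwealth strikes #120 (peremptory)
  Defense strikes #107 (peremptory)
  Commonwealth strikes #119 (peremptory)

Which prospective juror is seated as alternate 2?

Removed: #104, #107, #116, #117, #119, #120, #124, #126, #127, #128, #129. (#111 stays — for-cause denied.)
Filling seats in venire order through position 10: #105, #106, #108, #109, #110, #111, #112, #113, #114, #115.
So alternate 2 is #115.

115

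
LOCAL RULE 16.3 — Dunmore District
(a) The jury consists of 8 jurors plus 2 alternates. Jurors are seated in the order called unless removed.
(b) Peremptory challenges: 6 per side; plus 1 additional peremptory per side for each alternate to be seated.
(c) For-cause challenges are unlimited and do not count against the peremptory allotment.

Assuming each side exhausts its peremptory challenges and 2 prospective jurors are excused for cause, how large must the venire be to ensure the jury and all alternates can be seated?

Seats to fill: 8 + 2 alternates = 10.
Peremptories: 6 + 1×2 = 8 per side × 2 sides = 16.
For-cause removals: 2.
Minimum venire: 10 + 16 + 2 = 28.

28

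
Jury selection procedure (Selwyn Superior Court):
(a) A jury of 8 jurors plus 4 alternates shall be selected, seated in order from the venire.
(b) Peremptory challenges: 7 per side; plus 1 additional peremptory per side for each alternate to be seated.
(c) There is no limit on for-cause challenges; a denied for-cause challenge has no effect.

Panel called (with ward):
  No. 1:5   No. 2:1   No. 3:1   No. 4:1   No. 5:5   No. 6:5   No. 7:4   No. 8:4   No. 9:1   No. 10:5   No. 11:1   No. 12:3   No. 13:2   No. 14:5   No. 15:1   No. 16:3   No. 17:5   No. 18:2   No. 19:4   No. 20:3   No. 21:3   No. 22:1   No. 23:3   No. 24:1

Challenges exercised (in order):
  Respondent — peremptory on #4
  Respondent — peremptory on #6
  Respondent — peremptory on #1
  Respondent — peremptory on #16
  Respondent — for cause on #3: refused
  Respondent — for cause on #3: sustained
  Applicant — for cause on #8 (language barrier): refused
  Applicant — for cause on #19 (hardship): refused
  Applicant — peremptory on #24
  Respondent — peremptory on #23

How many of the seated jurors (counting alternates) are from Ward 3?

1

Removed: #1, #3, #4, #6, #16, #23, #24.
Seated (12 incl. alternates): #2, #5, #7, #8, #9, #10, #11, #12, #13, #14, #15, #17.
Of those, in Ward 3: #12 → 1.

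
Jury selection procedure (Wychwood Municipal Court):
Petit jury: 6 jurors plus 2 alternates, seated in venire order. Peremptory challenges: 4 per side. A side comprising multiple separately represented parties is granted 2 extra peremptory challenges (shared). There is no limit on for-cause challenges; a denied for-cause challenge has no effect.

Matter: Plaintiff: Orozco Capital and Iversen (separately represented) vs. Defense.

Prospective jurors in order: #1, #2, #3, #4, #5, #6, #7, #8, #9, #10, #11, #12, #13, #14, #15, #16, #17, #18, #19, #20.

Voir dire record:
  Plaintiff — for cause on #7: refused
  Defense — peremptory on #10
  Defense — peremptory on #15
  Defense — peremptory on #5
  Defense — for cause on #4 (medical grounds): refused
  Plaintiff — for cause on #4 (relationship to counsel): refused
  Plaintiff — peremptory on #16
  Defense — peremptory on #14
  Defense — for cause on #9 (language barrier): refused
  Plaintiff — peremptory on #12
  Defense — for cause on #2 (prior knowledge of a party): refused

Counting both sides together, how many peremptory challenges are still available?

4

Plaintiff allotment: 4 base + 2 multi-party = 6. Defense allotment: 4.
Plaintiff peremptories used: #16, #12 — 2 (for-cause on #7, #4 don't count).
Defense peremptories used: #10, #15, #5, #14 — 4 (for-cause on #4, #9, #2 don't count).
Remaining: (6 − 2) + (4 − 4) = 4.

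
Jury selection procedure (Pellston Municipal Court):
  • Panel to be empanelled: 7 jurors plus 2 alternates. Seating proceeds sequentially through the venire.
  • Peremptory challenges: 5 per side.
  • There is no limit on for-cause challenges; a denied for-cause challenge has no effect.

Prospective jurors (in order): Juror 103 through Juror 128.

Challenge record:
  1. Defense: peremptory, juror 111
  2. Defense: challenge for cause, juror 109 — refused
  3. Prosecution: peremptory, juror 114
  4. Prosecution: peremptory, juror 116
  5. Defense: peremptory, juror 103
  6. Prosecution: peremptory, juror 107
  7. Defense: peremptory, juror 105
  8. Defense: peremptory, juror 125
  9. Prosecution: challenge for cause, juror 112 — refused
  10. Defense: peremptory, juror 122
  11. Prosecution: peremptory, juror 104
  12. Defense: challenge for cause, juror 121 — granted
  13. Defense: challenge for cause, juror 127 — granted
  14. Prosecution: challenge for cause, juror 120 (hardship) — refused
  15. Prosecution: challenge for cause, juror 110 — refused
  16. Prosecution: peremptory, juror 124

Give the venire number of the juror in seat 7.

Removed: #103, #104, #105, #107, #111, #114, #116, #121, #122, #124, #125, #127. (#109, #110, #112, #120 stay — for-cause denied.)
Seating in order: seats 1–7 → #106, #108, #109, #110, #112, #113, #115; alternates → #117, #118.
So seat 7 is #115.

115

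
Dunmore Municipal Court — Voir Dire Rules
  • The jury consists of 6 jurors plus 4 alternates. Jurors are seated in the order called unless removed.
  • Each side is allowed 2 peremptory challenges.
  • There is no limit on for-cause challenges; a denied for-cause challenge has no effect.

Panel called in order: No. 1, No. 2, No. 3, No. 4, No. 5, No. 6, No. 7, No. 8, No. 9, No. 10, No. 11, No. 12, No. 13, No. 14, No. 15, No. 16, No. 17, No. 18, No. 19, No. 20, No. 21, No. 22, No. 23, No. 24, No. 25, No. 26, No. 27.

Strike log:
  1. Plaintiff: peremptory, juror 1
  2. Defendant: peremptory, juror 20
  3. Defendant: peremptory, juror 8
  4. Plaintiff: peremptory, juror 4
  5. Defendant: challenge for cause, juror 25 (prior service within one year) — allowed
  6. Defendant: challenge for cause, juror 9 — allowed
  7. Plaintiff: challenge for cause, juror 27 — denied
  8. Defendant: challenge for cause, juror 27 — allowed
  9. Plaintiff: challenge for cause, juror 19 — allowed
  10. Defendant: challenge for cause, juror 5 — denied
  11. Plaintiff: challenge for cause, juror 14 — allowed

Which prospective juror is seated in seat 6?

Removed: #1, #4, #8, #9, #14, #19, #20, #25, #27. (#5 stays — for-cause denied.)
Seating in order: seats 1–6 → #2, #3, #5, #6, #7, #10; alternates → #11, #12, #13, #15.
So seat 6 is #10.

10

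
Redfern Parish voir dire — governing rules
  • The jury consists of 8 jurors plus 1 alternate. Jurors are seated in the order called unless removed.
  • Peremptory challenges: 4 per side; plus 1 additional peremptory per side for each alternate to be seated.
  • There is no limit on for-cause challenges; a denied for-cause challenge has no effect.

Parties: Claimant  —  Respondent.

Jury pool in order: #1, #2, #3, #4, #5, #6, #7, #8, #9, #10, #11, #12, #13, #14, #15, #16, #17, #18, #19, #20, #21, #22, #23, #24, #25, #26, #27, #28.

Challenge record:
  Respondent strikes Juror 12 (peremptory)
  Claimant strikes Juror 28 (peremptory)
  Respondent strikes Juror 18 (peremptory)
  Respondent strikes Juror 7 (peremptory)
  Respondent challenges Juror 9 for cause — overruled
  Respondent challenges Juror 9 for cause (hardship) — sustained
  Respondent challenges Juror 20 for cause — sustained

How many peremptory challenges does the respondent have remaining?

2

Respondent allotment: 4 base + 1 × 1 alternate = 5.
Respondent peremptories used: #12, #18, #7 — 3 (for-cause on #9, #9, #20 don't count).
Remaining: 5 − 3 = 2.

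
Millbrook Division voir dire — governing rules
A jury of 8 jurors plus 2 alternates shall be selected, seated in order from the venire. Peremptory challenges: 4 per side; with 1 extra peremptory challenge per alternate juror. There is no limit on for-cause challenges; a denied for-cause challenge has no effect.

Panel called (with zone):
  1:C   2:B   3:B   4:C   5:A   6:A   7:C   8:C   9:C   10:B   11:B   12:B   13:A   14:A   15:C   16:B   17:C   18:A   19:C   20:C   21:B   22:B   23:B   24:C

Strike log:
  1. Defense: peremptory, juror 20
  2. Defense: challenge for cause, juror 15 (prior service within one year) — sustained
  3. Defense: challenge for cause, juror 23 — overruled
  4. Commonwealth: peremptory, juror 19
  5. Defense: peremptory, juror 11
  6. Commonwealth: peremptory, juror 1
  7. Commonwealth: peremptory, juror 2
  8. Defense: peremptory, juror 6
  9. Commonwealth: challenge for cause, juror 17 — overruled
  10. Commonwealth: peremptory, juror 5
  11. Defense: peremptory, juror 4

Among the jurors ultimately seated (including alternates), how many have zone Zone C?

Removed: #1, #2, #4, #5, #6, #11, #15, #19, #20.
Seated (10 incl. alternates): #3, #7, #8, #9, #10, #12, #13, #14, #16, #17.
Of those, in Zone C: #7, #8, #9, #17 → 4.

4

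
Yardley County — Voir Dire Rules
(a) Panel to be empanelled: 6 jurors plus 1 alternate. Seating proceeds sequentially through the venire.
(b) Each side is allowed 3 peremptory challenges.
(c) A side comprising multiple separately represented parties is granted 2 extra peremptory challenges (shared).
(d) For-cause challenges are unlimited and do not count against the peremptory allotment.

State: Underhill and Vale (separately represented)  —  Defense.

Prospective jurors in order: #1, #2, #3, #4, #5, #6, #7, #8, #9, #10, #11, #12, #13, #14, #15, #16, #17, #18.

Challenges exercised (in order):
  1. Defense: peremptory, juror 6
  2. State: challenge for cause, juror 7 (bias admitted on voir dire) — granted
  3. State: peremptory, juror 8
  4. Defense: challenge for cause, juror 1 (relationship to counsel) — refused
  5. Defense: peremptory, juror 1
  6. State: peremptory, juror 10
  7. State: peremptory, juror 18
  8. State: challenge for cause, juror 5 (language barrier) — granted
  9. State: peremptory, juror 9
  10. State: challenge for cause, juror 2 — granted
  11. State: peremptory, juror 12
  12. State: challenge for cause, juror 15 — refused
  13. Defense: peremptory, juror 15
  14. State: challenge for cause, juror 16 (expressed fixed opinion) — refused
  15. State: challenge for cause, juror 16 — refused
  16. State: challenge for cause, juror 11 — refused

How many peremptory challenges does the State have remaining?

State allotment: 3 base + 2 multi-party = 5.
State peremptories used: #8, #10, #18, #9, #12 — 5 (for-cause on #7, #5, #2, #15, #16, #16, #11 don't count).
Remaining: 5 − 5 = 0.

0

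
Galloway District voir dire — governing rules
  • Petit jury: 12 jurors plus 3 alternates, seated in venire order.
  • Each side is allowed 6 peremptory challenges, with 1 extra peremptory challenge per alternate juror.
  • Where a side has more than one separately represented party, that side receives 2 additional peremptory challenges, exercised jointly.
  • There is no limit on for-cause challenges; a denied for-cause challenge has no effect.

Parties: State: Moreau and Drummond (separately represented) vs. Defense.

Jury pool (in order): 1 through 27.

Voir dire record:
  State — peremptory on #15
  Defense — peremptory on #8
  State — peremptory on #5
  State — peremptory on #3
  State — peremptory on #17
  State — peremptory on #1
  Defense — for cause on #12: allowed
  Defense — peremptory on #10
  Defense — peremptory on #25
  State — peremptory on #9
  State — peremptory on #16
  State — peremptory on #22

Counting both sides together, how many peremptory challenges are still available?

State allotment: 6 base + 1 × 3 alternates + 2 multi-party = 11. Defense allotment: 6 base + 1 × 3 alternates = 9.
State peremptories used: #15, #5, #3, #17, #1, #9, #16, #22 — 8.
Defense peremptories used: #8, #10, #25 — 3 (the for-cause on #12 doesn't count).
Remaining: (11 − 8) + (9 − 3) = 9.

9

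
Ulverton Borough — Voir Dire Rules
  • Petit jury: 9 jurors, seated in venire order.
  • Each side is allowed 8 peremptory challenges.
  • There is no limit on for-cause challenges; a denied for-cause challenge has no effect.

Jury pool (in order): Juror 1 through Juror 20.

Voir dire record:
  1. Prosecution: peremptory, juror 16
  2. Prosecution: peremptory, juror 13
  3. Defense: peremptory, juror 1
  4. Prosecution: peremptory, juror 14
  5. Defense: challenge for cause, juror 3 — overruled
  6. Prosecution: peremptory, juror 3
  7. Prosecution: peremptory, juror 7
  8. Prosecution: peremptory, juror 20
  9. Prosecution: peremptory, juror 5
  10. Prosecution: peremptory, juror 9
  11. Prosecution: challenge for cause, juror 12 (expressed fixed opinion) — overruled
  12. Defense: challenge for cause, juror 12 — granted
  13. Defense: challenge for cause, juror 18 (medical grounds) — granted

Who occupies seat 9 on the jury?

19

Removed: #1, #3, #5, #7, #9, #12, #13, #14, #16, #18, #20.
Seating in order: seats 1–9 → #2, #4, #6, #8, #10, #11, #15, #17, #19.
So seat 9 is #19.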